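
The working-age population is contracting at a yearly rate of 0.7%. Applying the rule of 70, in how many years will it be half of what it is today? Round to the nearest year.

Falling at 0.7%, it halves about every 70/0.7 = 100.00 years.

roughly 100 years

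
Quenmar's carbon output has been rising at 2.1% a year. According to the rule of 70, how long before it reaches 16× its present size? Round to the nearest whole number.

One doubling takes 70/2.1 = 33.33 years.
Getting to 16× needs 4 doublings: 4 × 33.33 ≈ 133 years.

roughly 133 years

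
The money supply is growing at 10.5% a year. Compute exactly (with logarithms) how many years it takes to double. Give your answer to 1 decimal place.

t = ln(2) / ln(1 + 0.105) = 0.6931 / 0.099845 ≈ 6.94.

6.9 years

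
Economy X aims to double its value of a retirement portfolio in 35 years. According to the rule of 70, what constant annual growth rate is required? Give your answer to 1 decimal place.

2.0%

70 / 35 ≈ 2.00, so about 2.0% a year.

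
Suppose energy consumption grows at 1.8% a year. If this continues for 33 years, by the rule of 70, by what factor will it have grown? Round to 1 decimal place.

1.8 times

Doubles every ≈ 38.89 years (70/1.8).
33 years is 0.85 doublings; 2^0.85 ≈ 1.8×.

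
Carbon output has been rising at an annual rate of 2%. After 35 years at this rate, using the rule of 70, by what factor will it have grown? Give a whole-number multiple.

2 times

70/2 ≈ 35.00 years per doubling.
35 years fits 1 doubling: 2^1 = 2.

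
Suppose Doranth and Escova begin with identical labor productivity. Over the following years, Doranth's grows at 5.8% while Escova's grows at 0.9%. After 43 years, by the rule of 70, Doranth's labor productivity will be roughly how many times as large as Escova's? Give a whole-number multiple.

Rate gap = 5.8% − 0.9% = 4.9 points.
The ratio doubles every 70/4.9 ≈ 14.29 years.
43/14.29 ≈ 3.01 doublings → ratio ≈ 2^3.01 ≈ 8.

around 8 times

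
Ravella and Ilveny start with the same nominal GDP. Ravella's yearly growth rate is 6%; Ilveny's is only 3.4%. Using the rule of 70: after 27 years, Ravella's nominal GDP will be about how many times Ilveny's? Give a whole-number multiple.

approximately 2 times

Only the 2.6-point difference matters.
70/2.6 ≈ 26.92 years per doubling of the ratio; 27 years gives 1.00 doublings, so ≈ 2×.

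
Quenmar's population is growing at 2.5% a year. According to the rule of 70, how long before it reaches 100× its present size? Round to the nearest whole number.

roughly 186 years

One doubling takes 70/2.5 = 28.00 years.
Reaching 100× takes log₂(100) ≈ 6.64 doublings.
6.64 × 28.00 ≈ 186 years.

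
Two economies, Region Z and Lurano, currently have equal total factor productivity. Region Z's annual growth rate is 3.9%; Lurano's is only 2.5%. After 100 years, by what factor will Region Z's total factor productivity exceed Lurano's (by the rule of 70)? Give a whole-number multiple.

≈ 4 times

Region Z pulls ahead at 1.4 pp per year, so the ratio doubles every 70/1.4 ≈ 50.00 years.
In 100 years that's 2.00 doublings: 2^2.00 ≈ 4.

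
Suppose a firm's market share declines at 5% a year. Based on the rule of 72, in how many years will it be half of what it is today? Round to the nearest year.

approximately 14 years

Falling at 5%, it halves about every 72/5 = 14.40 years.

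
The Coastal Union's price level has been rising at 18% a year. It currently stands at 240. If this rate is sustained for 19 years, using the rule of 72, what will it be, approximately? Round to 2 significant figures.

≈ 6500

Doubling time ≈ 72/18 = 4.00 years.
19 years is 19/4.00 ≈ 4.75 doublings, a factor of 2^4.75 ≈ 26.91.
240 × 26.91 ≈ 6500.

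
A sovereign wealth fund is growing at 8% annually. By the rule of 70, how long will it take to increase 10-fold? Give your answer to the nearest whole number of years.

approximately 29 years

One doubling takes 70/8 = 8.75 years.
10× is log₂ 10 ≈ 3.32 doublings, so ≈ 3.32 × 8.75 = 29 years.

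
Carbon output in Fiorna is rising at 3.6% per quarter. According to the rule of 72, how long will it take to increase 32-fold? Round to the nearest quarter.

around 100 quarters

One doubling takes 72/3.6 = 20.00 quarters.
32 = 2^5, so 5 doublings → 100 quarters.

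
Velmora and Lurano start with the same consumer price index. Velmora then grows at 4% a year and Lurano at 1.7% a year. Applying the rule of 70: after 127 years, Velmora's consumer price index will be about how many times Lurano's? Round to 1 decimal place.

roughly 18.0 times

Only the 2.3-point difference matters.
70/2.3 ≈ 30.43 years per doubling of the ratio; 127 years gives 4.17 doublings, so ≈ 18.0×.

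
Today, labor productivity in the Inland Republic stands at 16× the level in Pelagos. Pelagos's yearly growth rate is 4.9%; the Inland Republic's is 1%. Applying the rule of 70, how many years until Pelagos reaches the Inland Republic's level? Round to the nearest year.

about 72 years

The growth-rate gap is 4.9% − 1% = 3.9 percentage points.
So the ratio between them halves every 70/3.9 ≈ 17.95 years.
A 16× gap closes after 4 halvings: 4 × 17.95 ≈ 72 years.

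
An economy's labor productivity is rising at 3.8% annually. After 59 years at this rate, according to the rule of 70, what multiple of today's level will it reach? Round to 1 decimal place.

roughly 9.2 times

Doubling time ≈ 70/3.8 = 18.42 years.
59 years / 18.42 ≈ 3.20 doublings → factor 2^3.20 ≈ 9.2.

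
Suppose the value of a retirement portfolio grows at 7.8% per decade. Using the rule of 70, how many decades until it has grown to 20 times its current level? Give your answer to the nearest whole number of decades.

approximately 39 decades

At 7.8% it doubles every 70/7.8 ≈ 8.97 decades.
20× is log₂ 20 ≈ 4.32 doublings, so ≈ 4.32 × 8.97 = 39 decades.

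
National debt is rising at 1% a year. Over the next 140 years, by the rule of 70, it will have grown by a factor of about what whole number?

approximately 4 times

Doubling time ≈ 70/1 = 70.00 years.
140/70.00 ≈ 2 doublings, so about 2^2 = 4×.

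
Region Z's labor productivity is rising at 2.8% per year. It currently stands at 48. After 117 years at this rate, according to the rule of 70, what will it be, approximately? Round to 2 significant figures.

It doubles every 70/2.8 ≈ 25.00 years, so 117 years is 4.68 doublings.
2^4.68 ≈ 25.63; 48 × 25.63 ≈ 1200.

1200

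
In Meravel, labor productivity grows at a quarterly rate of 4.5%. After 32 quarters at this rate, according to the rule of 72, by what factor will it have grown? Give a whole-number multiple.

At 4.5% one doubling takes ≈ 16.00 quarters; 32 quarters is 2 of them, so ×4.

approximately 4 times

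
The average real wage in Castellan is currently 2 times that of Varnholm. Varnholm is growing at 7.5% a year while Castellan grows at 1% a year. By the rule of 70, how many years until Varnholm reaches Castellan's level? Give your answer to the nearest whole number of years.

11 years

Varnholm gains on Castellan at 7.5% − 1% = 6.5 points a year.
At that relative rate the gap halves every 70/6.5 ≈ 10.77 years.
A 2 times gap closes after 1 halving: 1 × 10.77 ≈ 11 years.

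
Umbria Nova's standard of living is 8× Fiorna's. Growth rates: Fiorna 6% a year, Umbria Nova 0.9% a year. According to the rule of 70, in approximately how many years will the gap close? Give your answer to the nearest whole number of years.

around 41 years

The growth-rate gap is 6% − 0.9% = 5.1 percentage points.
So the ratio between them halves every 70/5.1 ≈ 13.73 years.
An 8× gap closes after 3 halvings: 3 × 13.73 ≈ 41 years.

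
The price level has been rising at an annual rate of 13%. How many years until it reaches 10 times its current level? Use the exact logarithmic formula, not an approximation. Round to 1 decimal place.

18.8 years

t = ln(10) / ln(1 + 0.13) = 2.3026 / 0.122218 ≈ 18.84.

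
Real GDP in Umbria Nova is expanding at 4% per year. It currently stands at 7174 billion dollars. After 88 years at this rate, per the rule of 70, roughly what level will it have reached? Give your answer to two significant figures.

It doubles every 70/4 ≈ 17.50 years, so 88 years is 5.03 doublings.
2^5.03 ≈ 32.67; 7174 × 32.67 ≈ 230000 billion dollars.

roughly 230000 billion dollars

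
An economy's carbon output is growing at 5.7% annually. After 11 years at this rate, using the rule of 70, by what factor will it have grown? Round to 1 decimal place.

Doubling time ≈ 70/5.7 = 12.28 years.
11 years / 12.28 ≈ 0.90 doublings → factor 2^0.90 ≈ 1.9.

roughly 1.9 times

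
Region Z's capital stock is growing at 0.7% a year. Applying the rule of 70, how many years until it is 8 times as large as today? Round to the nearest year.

At 0.7% it doubles every 70/0.7 ≈ 100.00 years.
Getting to 8× needs 3 doublings: 3 × 100.00 ≈ 300 years.

300 years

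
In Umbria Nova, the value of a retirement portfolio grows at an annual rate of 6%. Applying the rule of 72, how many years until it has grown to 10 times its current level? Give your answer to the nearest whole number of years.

≈ 40 years

Doubling time ≈ 72/6 = 12.00 years.
Reaching 10× takes log₂(10) ≈ 3.32 doublings.
3.32 × 12.00 ≈ 40 years.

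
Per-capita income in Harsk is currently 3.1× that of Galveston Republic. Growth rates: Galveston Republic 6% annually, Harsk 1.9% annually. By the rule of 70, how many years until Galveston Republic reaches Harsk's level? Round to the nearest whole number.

roughly 28 years

Galveston Republic gains on Harsk at 6% − 1.9% = 4.1 points a year.
At that relative rate the gap halves every 70/4.1 ≈ 17.07 years.
A 3.1× gap takes log₂(3.1) ≈ 1.63 halvings to close: 1.63 × 17.07 ≈ 28 years.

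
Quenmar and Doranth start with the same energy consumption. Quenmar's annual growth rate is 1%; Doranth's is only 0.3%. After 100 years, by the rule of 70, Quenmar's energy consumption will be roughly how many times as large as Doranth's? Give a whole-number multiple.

Quenmar pulls ahead at 0.7 pp per year, so the ratio doubles every 70/0.7 ≈ 100.00 years.
In 100 years that's 1.00 doublings: 2^1.00 ≈ 2.

around 2 times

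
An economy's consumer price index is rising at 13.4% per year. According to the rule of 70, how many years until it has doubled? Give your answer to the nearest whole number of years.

about 5 years

At 13.4%, doubling takes about 70/13.4 = 5.22 years.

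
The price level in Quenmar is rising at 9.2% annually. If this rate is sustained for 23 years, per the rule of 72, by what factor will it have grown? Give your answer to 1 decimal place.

about 7.7 times

Doubling time ≈ 72/9.2 = 7.83 years.
23 years / 7.83 ≈ 2.94 doublings → factor 2^2.94 ≈ 7.7.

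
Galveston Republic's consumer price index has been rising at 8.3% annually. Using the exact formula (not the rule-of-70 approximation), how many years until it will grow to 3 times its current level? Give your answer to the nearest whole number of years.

t = ln(3) / ln(1 + 0.083) = 1.0986 / 0.079735 ≈ 13.78.
≈ 14 years.

14 years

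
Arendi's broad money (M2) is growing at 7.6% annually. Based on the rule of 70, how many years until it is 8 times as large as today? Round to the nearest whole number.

At 7.6% it doubles every 70/7.6 ≈ 9.21 years.
8 = 2^3, so 3 doublings → 28 years.

roughly 28 years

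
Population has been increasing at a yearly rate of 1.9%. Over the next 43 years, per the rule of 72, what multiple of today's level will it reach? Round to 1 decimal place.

roughly 2.2 times

Doubling time ≈ 72/1.9 = 37.89 years.
43 years / 37.89 ≈ 1.13 doublings → factor 2^1.13 ≈ 2.2.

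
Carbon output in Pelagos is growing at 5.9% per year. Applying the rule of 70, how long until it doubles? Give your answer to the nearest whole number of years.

around 12 years

Doubling time ≈ 70 / 5.9 = 11.86 years.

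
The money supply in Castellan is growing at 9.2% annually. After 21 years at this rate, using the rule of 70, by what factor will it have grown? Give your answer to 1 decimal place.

6.8 times

Doubling time ≈ 70/9.2 = 7.61 years.
21 years / 7.61 ≈ 2.76 doublings → factor 2^2.76 ≈ 6.8.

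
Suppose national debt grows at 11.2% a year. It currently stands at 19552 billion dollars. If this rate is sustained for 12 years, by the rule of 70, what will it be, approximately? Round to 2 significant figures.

Doubling time ≈ 70/11.2 = 6.25 years.
12 years is 12/6.25 ≈ 1.92 doublings, a factor of 2^1.92 ≈ 3.78.
19552 × 3.78 ≈ 74000 billion dollars.

roughly 74000 billion dollars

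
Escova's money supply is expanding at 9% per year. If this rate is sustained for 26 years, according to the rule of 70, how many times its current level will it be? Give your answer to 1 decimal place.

10.1 times

Doubles every ≈ 7.78 years (70/9).
26 years is 3.34 doublings; 2^3.34 ≈ 10.1×.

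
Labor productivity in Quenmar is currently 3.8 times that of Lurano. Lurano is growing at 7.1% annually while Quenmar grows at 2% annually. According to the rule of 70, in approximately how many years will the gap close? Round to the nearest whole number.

Lurano gains on Quenmar at 7.1% − 2% = 5.1 points a year.
At that relative rate the gap halves every 70/5.1 ≈ 13.73 years.
A 3.8 times gap takes log₂(3.8) ≈ 1.93 halvings to close: 1.93 × 13.73 ≈ 26 years.

around 26 years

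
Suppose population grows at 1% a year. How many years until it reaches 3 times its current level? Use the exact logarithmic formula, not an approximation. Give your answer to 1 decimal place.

t = ln(3) / ln(1 + 0.01) = 1.0986 / 0.009950 ≈ 110.41.

110.4 years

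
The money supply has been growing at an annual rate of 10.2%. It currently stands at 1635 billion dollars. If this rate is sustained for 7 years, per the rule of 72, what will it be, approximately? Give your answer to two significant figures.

≈ 3300 billion dollars

Doubling time ≈ 72/10.2 = 7.06 years.
7 years is 7/7.06 ≈ 0.99 doublings, a factor of 2^0.99 ≈ 1.99.
1635 × 1.99 ≈ 3300 billion dollars.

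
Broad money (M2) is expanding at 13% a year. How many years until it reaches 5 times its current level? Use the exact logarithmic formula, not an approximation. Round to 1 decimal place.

13.2 years

t = ln(5) / ln(1 + 0.13) = 1.6094 / 0.122218 ≈ 13.17.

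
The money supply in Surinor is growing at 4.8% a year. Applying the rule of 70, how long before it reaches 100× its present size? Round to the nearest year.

about 97 years

At 4.8% it doubles every 70/4.8 ≈ 14.58 years.
Reaching 100× takes log₂(100) ≈ 6.64 doublings.
6.64 × 14.58 ≈ 97 years.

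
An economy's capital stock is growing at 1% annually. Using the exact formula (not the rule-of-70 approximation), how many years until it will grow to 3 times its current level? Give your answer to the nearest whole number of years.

110 years

t = ln(3) / ln(1 + 0.01) = 1.0986 / 0.009950 ≈ 110.41.
≈ 110 years.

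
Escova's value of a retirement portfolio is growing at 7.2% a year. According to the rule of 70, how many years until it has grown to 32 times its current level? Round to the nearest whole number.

Doubling time ≈ 70/7.2 = 9.72 years.
32 = 2^5, so 5 doublings → 49 years.

49 years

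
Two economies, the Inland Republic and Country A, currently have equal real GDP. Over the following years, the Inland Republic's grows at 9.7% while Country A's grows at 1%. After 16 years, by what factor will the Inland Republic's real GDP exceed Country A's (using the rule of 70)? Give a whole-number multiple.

approximately 4 times

Only the 8.7-point difference matters.
70/8.7 ≈ 8.05 years per doubling of the ratio; 16 years gives 1.99 doublings, so ≈ 4×.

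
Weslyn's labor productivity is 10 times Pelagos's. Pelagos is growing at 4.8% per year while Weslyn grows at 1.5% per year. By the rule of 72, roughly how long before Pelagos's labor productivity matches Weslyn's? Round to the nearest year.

Pelagos gains on Weslyn at 4.8% − 1.5% = 3.3 points a year.
At that relative rate the gap halves every 72/3.3 ≈ 21.82 years.
A 10 times gap takes log₂(10) ≈ 3.32 halvings to close: 3.32 × 21.82 ≈ 72 years.

around 72 years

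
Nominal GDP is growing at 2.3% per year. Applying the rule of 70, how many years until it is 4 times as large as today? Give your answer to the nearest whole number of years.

Doubling time ≈ 70/2.3 = 30.43 years.
4 = 2^2, so 2 doublings → 61 years.

approximately 61 years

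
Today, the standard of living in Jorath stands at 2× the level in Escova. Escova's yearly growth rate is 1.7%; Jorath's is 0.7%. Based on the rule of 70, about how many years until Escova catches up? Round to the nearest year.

≈ 70 years

The growth-rate gap is 1.7% − 0.7% = 1 percentage point.
So the ratio between them halves every 70/1 ≈ 70.00 years.
A 2× gap closes after 1 halving: 1 × 70.00 ≈ 70 years.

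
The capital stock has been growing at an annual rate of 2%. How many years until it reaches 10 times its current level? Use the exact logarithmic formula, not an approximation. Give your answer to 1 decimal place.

t = ln(10) / ln(1 + 0.02) = 2.3026 / 0.019803 ≈ 116.28.

116.3 years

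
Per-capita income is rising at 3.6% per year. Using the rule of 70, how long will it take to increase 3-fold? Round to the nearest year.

roughly 31 years

Doubling time ≈ 70/3.6 = 19.44 years.
3× is log₂ 3 ≈ 1.58 doublings, so ≈ 1.58 × 19.44 = 31 years.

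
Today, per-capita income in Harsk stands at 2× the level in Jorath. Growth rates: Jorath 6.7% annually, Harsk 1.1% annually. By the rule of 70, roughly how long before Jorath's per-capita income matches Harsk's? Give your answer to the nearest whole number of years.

about 13 years

Jorath gains on Harsk at 6.7% − 1.1% = 5.6 points a year.
At that relative rate the gap halves every 70/5.6 ≈ 12.50 years.
A 2× gap closes after 1 halving: 1 × 12.50 ≈ 13 years.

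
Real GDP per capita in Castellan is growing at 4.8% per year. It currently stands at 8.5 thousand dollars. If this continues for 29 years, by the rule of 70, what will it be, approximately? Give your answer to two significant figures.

34 thousand dollars

Doubling time ≈ 70/4.8 = 14.58 years.
29 years is 29/14.58 ≈ 1.99 doublings, a factor of 2^1.99 ≈ 3.97.
8.5 × 3.97 ≈ 34 thousand dollars.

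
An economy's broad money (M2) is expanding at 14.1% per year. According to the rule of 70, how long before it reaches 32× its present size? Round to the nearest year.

25 years

At 14.1% it doubles every 70/14.1 ≈ 4.96 years.
32× is 5 doublings, so 5 × 4.96 ≈ 25 years.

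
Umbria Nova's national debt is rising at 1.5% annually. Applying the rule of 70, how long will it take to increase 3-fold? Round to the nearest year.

One doubling takes 70/1.5 = 46.67 years.
Reaching 3× takes log₂(3) ≈ 1.58 doublings.
1.58 × 46.67 ≈ 74 years.

≈ 74 years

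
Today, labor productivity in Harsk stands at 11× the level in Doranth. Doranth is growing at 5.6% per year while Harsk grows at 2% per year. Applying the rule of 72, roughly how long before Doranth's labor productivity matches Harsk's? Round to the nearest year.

about 69 years

What matters is the difference: 3.6 pp.
Rule of 72 on the gap: the ratio halves every 72/3.6 ≈ 20.00 years.
An 11× gap takes log₂(11) ≈ 3.46 halvings to close: 3.46 × 20.00 ≈ 69 years.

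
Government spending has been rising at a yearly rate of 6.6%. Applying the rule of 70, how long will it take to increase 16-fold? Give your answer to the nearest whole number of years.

approximately 42 years

One doubling takes 70/6.6 = 10.61 years.
16× is 4 doublings, so 4 × 10.61 ≈ 42 years.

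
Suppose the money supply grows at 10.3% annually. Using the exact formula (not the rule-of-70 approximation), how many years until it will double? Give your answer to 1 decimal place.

7.1 years

t = ln(2) / ln(1 + 0.103) = 0.6931 / 0.098034 ≈ 7.07.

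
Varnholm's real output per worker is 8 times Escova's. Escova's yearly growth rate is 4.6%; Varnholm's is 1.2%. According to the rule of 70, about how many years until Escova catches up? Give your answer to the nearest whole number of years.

≈ 62 years

What matters is the difference: 3.4 pp.
Rule of 70 on the gap: the ratio halves every 70/3.4 ≈ 20.59 years.
An 8 times gap closes after 3 halvings: 3 × 20.59 ≈ 62 years.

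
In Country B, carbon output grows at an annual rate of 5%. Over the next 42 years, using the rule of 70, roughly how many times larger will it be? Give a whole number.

Doubling time ≈ 70/5 = 14.00 years.
42/14.00 ≈ 3 doublings, so about 2^3 = 8×.

approximately 8 times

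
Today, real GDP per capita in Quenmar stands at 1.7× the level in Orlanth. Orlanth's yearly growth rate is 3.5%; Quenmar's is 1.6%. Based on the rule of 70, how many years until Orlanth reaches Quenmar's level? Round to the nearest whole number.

about 28 years

Orlanth gains on Quenmar at 3.5% − 1.6% = 1.9 points a year.
At that relative rate the gap halves every 70/1.9 ≈ 36.84 years.
A 1.7× gap takes log₂(1.7) ≈ 0.77 halvings to close: 0.77 × 36.84 ≈ 28 years.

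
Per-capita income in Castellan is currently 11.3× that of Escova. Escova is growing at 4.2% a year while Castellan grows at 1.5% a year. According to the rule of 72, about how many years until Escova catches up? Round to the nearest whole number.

Escova gains on Castellan at 4.2% − 1.5% = 2.7 points a year.
At that relative rate the gap halves every 72/2.7 ≈ 26.67 years.
An 11.3× gap takes log₂(11.3) ≈ 3.50 halvings to close: 3.50 × 26.67 ≈ 93 years.

about 93 years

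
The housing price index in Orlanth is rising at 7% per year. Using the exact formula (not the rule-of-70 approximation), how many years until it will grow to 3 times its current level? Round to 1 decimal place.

t = ln(3) / ln(1 + 0.07) = 1.0986 / 0.067659 ≈ 16.24.

16.2 years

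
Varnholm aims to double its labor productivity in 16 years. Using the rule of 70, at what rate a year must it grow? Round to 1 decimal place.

4.4%

70 / 16 ≈ 4.38, so about 4.4% a year.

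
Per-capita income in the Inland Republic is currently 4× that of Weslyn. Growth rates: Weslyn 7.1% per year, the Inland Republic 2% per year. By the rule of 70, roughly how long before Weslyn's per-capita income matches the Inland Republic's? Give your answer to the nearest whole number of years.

What matters is the difference: 5.1 pp.
Rule of 70 on the gap: the ratio halves every 70/5.1 ≈ 13.73 years.
A 4× gap closes after 2 halvings: 2 × 13.73 ≈ 27 years.

about 27 years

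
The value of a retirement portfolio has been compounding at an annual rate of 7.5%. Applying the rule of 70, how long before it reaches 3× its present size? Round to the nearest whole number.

At 7.5% it doubles every 70/7.5 ≈ 9.33 years.
3× is log₂ 3 ≈ 1.58 doublings, so ≈ 1.58 × 9.33 = 15 years.

roughly 15 years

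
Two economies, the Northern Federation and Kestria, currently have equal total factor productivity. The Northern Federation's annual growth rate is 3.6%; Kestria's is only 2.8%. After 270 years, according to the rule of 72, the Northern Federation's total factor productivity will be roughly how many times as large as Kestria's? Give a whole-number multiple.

≈ 8 times

Only the 0.8-point difference matters.
72/0.8 ≈ 90.00 years per doubling of the ratio; 270 years gives 3.00 doublings, so ≈ 8×.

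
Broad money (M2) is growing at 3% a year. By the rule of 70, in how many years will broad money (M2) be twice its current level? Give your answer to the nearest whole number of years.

Doubling time ≈ 70 / 3 = 23.33 years.

roughly 23 years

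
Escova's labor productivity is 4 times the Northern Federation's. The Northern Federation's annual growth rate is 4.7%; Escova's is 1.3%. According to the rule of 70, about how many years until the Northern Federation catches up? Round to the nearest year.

approximately 41 years

the Northern Federation gains on Escova at 4.7% − 1.3% = 3.4 points a year.
At that relative rate the gap halves every 70/3.4 ≈ 20.59 years.
A 4 times gap closes after 2 halvings: 2 × 20.59 ≈ 41 years.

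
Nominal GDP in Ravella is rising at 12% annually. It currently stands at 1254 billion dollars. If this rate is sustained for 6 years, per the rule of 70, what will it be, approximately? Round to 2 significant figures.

2600 billion dollars

It doubles every 70/12 ≈ 5.83 years, so 6 years is 1.03 doublings.
2^1.03 ≈ 2.04; 1254 × 2.04 ≈ 2600 billion dollars.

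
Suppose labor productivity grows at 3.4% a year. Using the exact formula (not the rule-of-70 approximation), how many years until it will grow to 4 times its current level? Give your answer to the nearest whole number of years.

t = ln(4) / ln(1 + 0.034) = 1.3863 / 0.033435 ≈ 41.46.
≈ 41 years.

41 years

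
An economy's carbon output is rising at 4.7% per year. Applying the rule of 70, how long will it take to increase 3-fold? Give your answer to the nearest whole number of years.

One doubling takes 70/4.7 = 14.89 years.
3× is log₂ 3 ≈ 1.58 doublings, so ≈ 1.58 × 14.89 = 24 years.

approximately 24 years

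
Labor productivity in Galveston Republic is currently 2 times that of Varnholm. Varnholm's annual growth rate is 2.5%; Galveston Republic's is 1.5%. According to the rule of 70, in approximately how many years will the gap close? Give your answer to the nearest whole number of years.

around 70 years

What matters is the difference: 1 pp.
Rule of 70 on the gap: the ratio halves every 70/1 ≈ 70.00 years.
A 2 times gap closes after 1 halving: 1 × 70.00 ≈ 70 years.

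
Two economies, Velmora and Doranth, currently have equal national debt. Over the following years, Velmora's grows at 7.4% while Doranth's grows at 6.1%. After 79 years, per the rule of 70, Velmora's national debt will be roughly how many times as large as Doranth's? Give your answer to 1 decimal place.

about 2.8 times

Rate gap = 7.4% − 6.1% = 1.3 points.
The ratio doubles every 70/1.3 ≈ 53.85 years.
79/53.85 ≈ 1.47 doublings → ratio ≈ 2^1.47 ≈ 2.8.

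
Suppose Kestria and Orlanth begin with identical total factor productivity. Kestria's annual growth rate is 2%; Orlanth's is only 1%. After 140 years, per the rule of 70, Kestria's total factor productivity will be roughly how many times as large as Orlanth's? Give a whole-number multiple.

≈ 4 times

Rate gap = 2% − 1% = 1 point.
The ratio doubles every 70/1 ≈ 70.00 years.
140/70.00 ≈ 2.00 doublings → ratio ≈ 2^2.00 ≈ 4.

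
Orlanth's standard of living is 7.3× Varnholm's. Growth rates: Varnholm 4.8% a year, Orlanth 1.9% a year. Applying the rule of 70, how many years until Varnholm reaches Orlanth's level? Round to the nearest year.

What matters is the difference: 2.9 pp.
Rule of 70 on the gap: the ratio halves every 70/2.9 ≈ 24.14 years.
A 7.3× gap takes log₂(7.3) ≈ 2.87 halvings to close: 2.87 × 24.14 ≈ 69 years.

≈ 69 years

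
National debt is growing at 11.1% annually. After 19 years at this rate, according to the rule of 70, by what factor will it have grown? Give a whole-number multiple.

roughly 8 times

At 11.1% one doubling takes ≈ 6.31 years; 19 years is 3 of them, so ×8.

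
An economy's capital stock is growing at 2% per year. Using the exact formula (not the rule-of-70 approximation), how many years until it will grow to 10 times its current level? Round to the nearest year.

116 years

t = ln(10) / ln(1 + 0.02) = 2.3026 / 0.019803 ≈ 116.28.
≈ 116 years.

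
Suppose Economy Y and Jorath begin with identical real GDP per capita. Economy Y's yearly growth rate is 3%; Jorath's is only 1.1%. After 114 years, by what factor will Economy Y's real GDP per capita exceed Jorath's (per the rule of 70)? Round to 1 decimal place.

roughly 8.5 times

Only the 1.9-point difference matters.
70/1.9 ≈ 36.84 years per doubling of the ratio; 114 years gives 3.09 doublings, so ≈ 8.5×.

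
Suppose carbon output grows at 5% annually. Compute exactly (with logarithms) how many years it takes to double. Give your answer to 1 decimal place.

14.2 years

t = ln(2) / ln(1 + 0.05) = 0.6931 / 0.048790 ≈ 14.21.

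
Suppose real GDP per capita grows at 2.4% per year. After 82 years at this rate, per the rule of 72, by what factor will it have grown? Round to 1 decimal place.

roughly 6.6 times

Doubles every ≈ 30.00 years (72/2.4).
82 years is 2.73 doublings; 2^2.73 ≈ 6.6×.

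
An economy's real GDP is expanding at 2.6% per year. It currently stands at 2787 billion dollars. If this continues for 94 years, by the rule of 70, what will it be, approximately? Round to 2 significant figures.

Doubling time ≈ 70/2.6 = 26.92 years.
94 years is 94/26.92 ≈ 3.49 doublings, a factor of 2^3.49 ≈ 11.24.
2787 × 11.24 ≈ 31000 billion dollars.

approximately 31000 billion dollars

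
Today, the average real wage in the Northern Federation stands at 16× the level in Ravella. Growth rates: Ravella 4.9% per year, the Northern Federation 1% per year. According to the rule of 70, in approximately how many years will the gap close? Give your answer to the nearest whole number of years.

Ravella gains on the Northern Federation at 4.9% − 1% = 3.9 points a year.
At that relative rate the gap halves every 70/3.9 ≈ 17.95 years.
A 16× gap closes after 4 halvings: 4 × 17.95 ≈ 72 years.

72 years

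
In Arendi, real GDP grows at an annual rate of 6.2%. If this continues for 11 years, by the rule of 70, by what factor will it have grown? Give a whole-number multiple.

about 2 times

70/6.2 ≈ 11.29 years per doubling.
11 years fits 1 doubling: 2^1 = 2.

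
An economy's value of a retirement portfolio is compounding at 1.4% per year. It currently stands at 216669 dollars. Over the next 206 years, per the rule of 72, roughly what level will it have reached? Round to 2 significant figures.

≈ 3500000 dollars

It doubles every 72/1.4 ≈ 51.43 years, so 206 years is 4.01 doublings.
2^4.01 ≈ 16.11; 216669 × 16.11 ≈ 3500000 dollars.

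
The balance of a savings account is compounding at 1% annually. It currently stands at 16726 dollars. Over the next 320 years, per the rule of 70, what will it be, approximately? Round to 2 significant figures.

It doubles every 70/1 ≈ 70.00 years, so 320 years is 4.57 doublings.
2^4.57 ≈ 23.75; 16726 × 23.75 ≈ 400000 dollars.

around 400000 dollars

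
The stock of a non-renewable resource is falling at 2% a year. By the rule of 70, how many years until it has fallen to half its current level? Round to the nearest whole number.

approximately 35 years

The rule works in reverse for decay: 70/2 ≈ 35.00 years to halve.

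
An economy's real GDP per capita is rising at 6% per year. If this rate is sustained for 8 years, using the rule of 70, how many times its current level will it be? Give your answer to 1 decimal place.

roughly 1.6 times

Doubles every ≈ 11.67 years (70/6).
8 years is 0.69 doublings; 2^0.69 ≈ 1.6×.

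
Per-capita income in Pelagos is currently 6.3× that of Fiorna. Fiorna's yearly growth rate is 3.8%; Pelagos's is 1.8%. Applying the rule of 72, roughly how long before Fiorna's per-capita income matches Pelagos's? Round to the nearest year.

Fiorna gains on Pelagos at 3.8% − 1.8% = 2 points a year.
At that relative rate the gap halves every 72/2 ≈ 36.00 years.
A 6.3× gap takes log₂(6.3) ≈ 2.66 halvings to close: 2.66 × 36.00 ≈ 96 years.

roughly 96 years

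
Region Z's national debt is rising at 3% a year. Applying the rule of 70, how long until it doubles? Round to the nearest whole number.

approximately 23 years

At 3%, doubling takes about 70/3 = 23.33 years.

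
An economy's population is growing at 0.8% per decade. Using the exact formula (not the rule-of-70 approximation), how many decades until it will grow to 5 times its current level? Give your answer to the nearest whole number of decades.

t = ln(5) / ln(1 + 0.008) = 1.6094 / 0.007968 ≈ 201.98.
≈ 202 decades.

202 decades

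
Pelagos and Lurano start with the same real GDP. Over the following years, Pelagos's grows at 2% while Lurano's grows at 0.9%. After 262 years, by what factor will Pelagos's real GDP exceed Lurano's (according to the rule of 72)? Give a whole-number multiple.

approximately 16 times

Only the 1.1-point difference matters.
72/1.1 ≈ 65.45 years per doubling of the ratio; 262 years gives 4.00 doublings, so ≈ 16×.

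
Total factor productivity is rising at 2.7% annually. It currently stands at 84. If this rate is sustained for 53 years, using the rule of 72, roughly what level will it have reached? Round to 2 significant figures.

around 330

It doubles every 72/2.7 ≈ 26.67 years, so 53 years is 1.99 doublings.
2^1.99 ≈ 3.97; 84 × 3.97 ≈ 330.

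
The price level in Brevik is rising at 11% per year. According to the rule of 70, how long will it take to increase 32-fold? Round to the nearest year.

32 years

At 11% it doubles every 70/11 ≈ 6.36 years.
Getting to 32× needs 5 doublings: 5 × 6.36 ≈ 32 years.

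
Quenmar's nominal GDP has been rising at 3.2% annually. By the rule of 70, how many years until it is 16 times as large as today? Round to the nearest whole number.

At 3.2% it doubles every 70/3.2 ≈ 21.88 years.
16 = 2^4, so 4 doublings → 88 years.

roughly 88 years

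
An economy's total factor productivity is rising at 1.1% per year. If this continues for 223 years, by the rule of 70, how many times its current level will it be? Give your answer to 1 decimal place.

about 11.3 times

Doubles every ≈ 63.64 years (70/1.1).
223 years is 3.50 doublings; 2^3.50 ≈ 11.3×.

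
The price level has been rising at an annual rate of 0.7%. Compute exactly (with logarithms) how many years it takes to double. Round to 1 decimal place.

99.4 years

t = ln(2) / ln(1 + 0.007) = 0.6931 / 0.006976 ≈ 99.35.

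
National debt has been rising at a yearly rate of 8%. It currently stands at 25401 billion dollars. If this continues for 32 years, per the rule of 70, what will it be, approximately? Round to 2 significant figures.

320000 billion dollars

Doubling time ≈ 70/8 = 8.75 years.
32 years is 32/8.75 ≈ 3.66 doublings, a factor of 2^3.66 ≈ 12.64.
25401 × 12.64 ≈ 320000 billion dollars.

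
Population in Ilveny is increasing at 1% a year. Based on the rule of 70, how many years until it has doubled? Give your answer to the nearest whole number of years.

At 1%, doubling takes about 70/1 = 70.00 years.

around 70 years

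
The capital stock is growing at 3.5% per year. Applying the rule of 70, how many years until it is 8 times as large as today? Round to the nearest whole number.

Doubling time ≈ 70/3.5 = 20.00 years.
Getting to 8× needs 3 doublings: 3 × 20.00 ≈ 60 years.

roughly 60 years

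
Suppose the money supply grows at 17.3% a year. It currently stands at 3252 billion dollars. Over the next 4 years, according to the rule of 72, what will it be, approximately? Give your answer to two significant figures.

6300 billion dollars

Doubling time ≈ 72/17.3 = 4.16 years.
4 years is 4/4.16 ≈ 0.96 doublings, a factor of 2^0.96 ≈ 1.95.
3252 × 1.95 ≈ 6300 billion dollars.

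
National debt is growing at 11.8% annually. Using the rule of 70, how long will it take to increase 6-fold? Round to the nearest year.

Doubling time ≈ 70/11.8 = 5.93 years.
6× is log₂ 6 ≈ 2.58 doublings, so ≈ 2.58 × 5.93 = 15 years.

≈ 15 years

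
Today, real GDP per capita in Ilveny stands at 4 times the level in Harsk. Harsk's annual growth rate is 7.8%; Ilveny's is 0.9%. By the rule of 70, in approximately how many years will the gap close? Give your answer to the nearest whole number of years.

Harsk gains on Ilveny at 7.8% − 0.9% = 6.9 points a year.
At that relative rate the gap halves every 70/6.9 ≈ 10.14 years.
A 4 times gap closes after 2 halvings: 2 × 10.14 ≈ 20 years.

around 20 years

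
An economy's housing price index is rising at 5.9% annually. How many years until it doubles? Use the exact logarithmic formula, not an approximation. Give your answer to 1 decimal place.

t = ln(2) / ln(1 + 0.059) = 0.6931 / 0.057325 ≈ 12.09.

12.1 years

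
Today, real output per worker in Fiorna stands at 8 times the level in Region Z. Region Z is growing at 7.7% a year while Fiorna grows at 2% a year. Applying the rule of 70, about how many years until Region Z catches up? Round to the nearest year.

Region Z gains on Fiorna at 7.7% − 2% = 5.7 points a year.
At that relative rate the gap halves every 70/5.7 ≈ 12.28 years.
An 8 times gap closes after 3 halvings: 3 × 12.28 ≈ 37 years.

approximately 37 years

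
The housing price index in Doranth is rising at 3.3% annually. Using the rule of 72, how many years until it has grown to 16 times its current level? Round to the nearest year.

One doubling takes 72/3.3 = 21.82 years.
Getting to 16× needs 4 doublings: 4 × 21.82 ≈ 87 years.

approximately 87 years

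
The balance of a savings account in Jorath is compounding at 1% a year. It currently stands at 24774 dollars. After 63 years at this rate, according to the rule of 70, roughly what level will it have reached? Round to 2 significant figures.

≈ 46000 dollars

It doubles every 70/1 ≈ 70.00 years, so 63 years is 0.90 doublings.
2^0.90 ≈ 1.87; 24774 × 1.87 ≈ 46000 dollars.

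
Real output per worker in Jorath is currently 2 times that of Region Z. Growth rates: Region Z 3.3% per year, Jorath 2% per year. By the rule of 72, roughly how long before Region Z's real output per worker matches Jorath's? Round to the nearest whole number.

The growth-rate gap is 3.3% − 2% = 1.3 percentage points.
So the ratio between them halves every 72/1.3 ≈ 55.38 years.
A 2 times gap closes after 1 halving: 1 × 55.38 ≈ 55 years.

55 years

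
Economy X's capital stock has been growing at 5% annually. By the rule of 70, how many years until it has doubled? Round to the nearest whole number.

At 5%, doubling takes about 70/5 = 14.00 years.

approximately 14 years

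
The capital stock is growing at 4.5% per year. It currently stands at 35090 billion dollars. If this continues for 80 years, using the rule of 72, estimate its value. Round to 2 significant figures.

about 1100000 billion dollars

It doubles every 72/4.5 ≈ 16.00 years, so 80 years is 5.00 doublings.
2^5.00 ≈ 32.00; 35090 × 32.00 ≈ 1100000 billion dollars.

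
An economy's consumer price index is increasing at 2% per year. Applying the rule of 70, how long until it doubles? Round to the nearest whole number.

around 35 years

70/2 ≈ 35.00, so it doubles roughly every 35 years.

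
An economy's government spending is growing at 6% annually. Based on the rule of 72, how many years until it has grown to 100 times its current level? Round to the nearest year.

Doubling time ≈ 72/6 = 12.00 years.
100× is log₂ 100 ≈ 6.64 doublings, so ≈ 6.64 × 12.00 = 80 years.

≈ 80 years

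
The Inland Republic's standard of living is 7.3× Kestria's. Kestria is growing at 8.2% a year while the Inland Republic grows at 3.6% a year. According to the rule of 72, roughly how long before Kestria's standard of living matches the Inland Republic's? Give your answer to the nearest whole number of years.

The growth-rate gap is 8.2% − 3.6% = 4.6 percentage points.
So the ratio between them halves every 72/4.6 ≈ 15.65 years.
A 7.3× gap takes log₂(7.3) ≈ 2.87 halvings to close: 2.87 × 15.65 ≈ 45 years.

about 45 years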